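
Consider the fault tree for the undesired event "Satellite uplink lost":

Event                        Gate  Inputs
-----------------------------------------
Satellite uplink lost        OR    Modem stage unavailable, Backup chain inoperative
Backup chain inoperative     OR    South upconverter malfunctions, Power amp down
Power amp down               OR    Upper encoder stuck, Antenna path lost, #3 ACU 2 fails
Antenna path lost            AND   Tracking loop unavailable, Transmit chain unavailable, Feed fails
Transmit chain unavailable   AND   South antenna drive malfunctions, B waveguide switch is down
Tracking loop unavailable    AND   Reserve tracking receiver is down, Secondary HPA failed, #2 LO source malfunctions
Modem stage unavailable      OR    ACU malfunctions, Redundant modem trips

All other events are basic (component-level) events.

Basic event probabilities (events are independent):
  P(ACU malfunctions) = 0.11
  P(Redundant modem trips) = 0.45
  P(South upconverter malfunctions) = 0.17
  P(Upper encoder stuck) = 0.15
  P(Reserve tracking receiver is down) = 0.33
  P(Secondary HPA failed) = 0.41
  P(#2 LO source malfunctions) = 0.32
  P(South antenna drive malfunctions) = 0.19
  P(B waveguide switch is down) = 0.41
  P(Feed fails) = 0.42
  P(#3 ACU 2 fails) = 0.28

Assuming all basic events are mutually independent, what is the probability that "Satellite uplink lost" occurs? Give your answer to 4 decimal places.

P(Modem stage unavailable) [OR] = 1 − (1−0.11) × (1−0.45) = 0.510500
P(Tracking loop unavailable) [AND] = 0.33 × 0.41 × 0.32 = 0.043296
P(Transmit chain unavailable) [AND] = 0.19 × 0.41 = 0.077900
P(Antenna path lost) [AND] = 0.043296 × 0.077900 × 0.42 = 0.001417
P(Power amp down) [OR] = 1 − (1−0.15) × (1−0.001417) × (1−0.28) = 0.388867
P(Backup chain inoperative) [OR] = 1 − (1−0.17) × (1−0.388867) = 0.492760
P(Satellite uplink lost) [OR] = 1 − (1−0.510500) × (1−0.492760) = 0.751706
Rounded to 4 decimal places: P(Satellite uplink lost) ≈ 0.7517.

0.7517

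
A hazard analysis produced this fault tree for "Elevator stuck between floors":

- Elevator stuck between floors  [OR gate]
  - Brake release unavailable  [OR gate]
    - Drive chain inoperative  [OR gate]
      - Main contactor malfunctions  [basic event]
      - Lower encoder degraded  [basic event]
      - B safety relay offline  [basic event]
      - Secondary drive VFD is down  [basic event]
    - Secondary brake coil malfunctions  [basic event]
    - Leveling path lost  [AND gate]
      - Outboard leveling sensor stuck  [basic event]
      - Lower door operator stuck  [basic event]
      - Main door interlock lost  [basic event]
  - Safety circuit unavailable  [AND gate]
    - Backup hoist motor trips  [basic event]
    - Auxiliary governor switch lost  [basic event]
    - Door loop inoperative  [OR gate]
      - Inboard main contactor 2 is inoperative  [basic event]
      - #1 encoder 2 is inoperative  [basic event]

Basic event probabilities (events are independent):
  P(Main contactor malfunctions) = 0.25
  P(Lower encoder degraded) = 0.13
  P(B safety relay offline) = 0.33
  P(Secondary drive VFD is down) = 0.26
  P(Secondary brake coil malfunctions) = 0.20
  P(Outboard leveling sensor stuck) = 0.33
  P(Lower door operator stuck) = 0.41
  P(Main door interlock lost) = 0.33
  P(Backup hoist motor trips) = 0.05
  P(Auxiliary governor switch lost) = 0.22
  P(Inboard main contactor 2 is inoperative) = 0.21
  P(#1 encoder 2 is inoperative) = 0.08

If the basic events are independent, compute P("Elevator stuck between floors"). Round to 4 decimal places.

0.7535

P(Drive chain inoperative) [OR] = 1 − (1−0.25) × (1−0.13) × (1−0.33) × (1−0.26) = 0.676491
P(Leveling path lost) [AND] = 0.33 × 0.41 × 0.33 = 0.044649
P(Brake release unavailable) [OR] = 1 − (1−0.676491) × (1−0.20) × (1−0.044649) = 0.752748
P(Door loop inoperative) [OR] = 1 − (1−0.21) × (1−0.08) = 0.273200
P(Safety circuit unavailable) [AND] = 0.05 × 0.22 × 0.273200 = 0.003005
P(Elevator stuck between floors) [OR] = 1 − (1−0.752748) × (1−0.003005) = 0.753491
Rounded to 4 decimal places: P(Elevator stuck between floors) ≈ 0.7535.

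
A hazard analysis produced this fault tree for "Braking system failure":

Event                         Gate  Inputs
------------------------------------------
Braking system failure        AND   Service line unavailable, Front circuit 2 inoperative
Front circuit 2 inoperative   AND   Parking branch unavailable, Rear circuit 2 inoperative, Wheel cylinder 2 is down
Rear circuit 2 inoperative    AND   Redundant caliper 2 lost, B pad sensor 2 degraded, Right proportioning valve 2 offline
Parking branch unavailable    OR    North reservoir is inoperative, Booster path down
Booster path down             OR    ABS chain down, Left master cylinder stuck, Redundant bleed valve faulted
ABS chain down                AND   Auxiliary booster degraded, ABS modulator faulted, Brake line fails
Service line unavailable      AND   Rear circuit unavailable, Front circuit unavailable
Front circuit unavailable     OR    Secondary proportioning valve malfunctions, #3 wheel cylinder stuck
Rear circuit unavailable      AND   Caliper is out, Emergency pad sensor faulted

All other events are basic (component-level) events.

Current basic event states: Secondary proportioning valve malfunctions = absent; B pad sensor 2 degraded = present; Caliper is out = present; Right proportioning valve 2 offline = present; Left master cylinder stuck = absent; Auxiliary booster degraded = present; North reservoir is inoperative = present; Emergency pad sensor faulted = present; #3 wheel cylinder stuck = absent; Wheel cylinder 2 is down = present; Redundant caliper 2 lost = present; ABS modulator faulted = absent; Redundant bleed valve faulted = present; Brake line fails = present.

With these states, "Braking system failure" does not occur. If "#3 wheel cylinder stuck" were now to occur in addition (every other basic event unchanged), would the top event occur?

Yes

Counterfactual: set "#3 wheel cylinder stuck" to occurred.
Rear circuit unavailable [AND]: Caliper is out=occurs, Emergency pad sensor faulted=occurs → all inputs occur → occurs.
Front circuit unavailable [OR]: Secondary proportioning valve malfunctions=not, #3 wheel cylinder stuck=occurs → at least one input occurs → occurs.
Service line unavailable [AND]: Rear circuit unavailable=occurs, Front circuit unavailable=occurs → all inputs occur → occurs.
ABS chain down [AND]: Auxiliary booster degraded=occurs, ABS modulator faulted=not, Brake line fails=occurs → not all inputs occur → does not occur.
Booster path down [OR]: ABS chain down=not, Left master cylinder stuck=not, Redundant bleed valve faulted=occurs → at least one input occurs → occurs.
Parking branch unavailable [OR]: North reservoir is inoperative=occurs, Booster path down=occurs → at least one input occurs → occurs.
Rear circuit 2 inoperative [AND]: Redundant caliper 2 lost=occurs, B pad sensor 2 degraded=occurs, Right proportioning valve 2 offline=occurs → all inputs occur → occurs.
Front circuit 2 inoperative [AND]: Parking branch unavailable=occurs, Rear circuit 2 inoperative=occurs, Wheel cylinder 2 is down=occurs → all inputs occur → occurs.
Braking system failure [AND]: Service line unavailable=occurs, Front circuit 2 inoperative=occurs → all inputs occur → occurs.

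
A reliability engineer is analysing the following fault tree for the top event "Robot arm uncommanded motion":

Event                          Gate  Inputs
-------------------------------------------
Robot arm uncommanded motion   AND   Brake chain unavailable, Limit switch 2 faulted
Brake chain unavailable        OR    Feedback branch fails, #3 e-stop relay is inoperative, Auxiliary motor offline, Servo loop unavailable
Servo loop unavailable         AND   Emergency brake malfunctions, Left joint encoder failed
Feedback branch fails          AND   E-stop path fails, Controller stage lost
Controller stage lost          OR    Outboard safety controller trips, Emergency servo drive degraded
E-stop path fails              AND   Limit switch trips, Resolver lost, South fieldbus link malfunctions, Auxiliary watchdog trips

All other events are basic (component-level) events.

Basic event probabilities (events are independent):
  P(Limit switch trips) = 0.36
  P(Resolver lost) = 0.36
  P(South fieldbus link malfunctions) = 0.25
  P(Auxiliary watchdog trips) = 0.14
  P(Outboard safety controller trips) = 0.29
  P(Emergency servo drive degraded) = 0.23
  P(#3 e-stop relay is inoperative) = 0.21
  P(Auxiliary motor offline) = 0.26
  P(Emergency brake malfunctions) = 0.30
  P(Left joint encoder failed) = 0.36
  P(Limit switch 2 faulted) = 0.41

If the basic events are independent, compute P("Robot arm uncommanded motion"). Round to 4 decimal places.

P(E-stop path fails) [AND] = 0.36 × 0.36 × 0.25 × 0.14 = 0.004536
P(Controller stage lost) [OR] = 1 − (1−0.29) × (1−0.23) = 0.453300
P(Feedback branch fails) [AND] = 0.004536 × 0.453300 = 0.002056
P(Servo loop unavailable) [AND] = 0.30 × 0.36 = 0.108000
P(Brake chain unavailable) [OR] = 1 − (1−0.002056) × (1−0.21) × (1−0.26) × (1−0.108000) = 0.479609
P(Robot arm uncommanded motion) [AND] = 0.479609 × 0.41 = 0.196640
Rounded to 4 decimal places: P(Robot arm uncommanded motion) ≈ 0.1966.

0.1966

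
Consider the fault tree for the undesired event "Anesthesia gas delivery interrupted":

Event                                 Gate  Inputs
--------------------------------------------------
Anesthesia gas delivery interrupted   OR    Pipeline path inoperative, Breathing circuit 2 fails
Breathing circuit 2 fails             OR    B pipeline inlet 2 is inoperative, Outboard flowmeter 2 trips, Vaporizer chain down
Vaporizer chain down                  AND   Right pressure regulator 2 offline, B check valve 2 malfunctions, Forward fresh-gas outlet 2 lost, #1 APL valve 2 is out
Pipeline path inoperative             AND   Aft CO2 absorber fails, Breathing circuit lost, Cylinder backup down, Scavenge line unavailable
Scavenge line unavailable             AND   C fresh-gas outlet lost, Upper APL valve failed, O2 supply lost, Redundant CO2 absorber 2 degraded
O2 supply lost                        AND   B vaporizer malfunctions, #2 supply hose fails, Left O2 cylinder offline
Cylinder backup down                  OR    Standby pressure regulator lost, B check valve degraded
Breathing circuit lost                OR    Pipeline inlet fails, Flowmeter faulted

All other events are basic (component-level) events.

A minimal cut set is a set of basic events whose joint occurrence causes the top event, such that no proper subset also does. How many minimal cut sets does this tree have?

Breathing circuit lost [OR]: union of children's cut sets → 2 cut set(s).
Cylinder backup down [OR]: union of children's cut sets → 2 cut set(s).
O2 supply lost [AND]: one cut set from each child combined → 1 × 1 × 1 = 1 cut set(s).
Scavenge line unavailable [AND]: one cut set from each child combined → 1 × 1 × 1 × 1 = 1 cut set(s).
Pipeline path inoperative [AND]: one cut set from each child combined → 1 × 2 × 2 × 1 = 4 cut set(s).
Vaporizer chain down [AND]: one cut set from each child combined → 1 × 1 × 1 × 1 = 1 cut set(s).
Breathing circuit 2 fails [OR]: union of children's cut sets → 3 cut set(s).
Anesthesia gas delivery interrupted [OR]: union of children's cut sets → 7 cut set(s).
Minimal cut sets: {#2 supply hose fails, Aft CO2 absorber fails, B vaporizer malfunctions, C fresh-gas outlet lost, Left O2 cylinder offline, Pipeline inlet fails, Redundant CO2 absorber 2 degraded, Standby pressure regulator lost, Upper APL valve failed}; {#2 supply hose fails, Aft CO2 absorber fails, B check valve degraded, B vaporizer malfunctions, C fresh-gas outlet lost, Left O2 cylinder offline, Pipeline inlet fails, Redundant CO2 absorber 2 degraded, Upper APL valve failed}; {#2 supply hose fails, Aft CO2 absorber fails, B vaporizer malfunctions, C fresh-gas outlet lost, Flowmeter faulted, Left O2 cylinder offline, Redundant CO2 absorber 2 degraded, Standby pressure regulator lost, Upper APL valve failed}; {#2 supply hose fails, Aft CO2 absorber fails, B check valve degraded, B vaporizer malfunctions, C fresh-gas outlet lost, Flowmeter faulted, Left O2 cylinder offline, Redundant CO2 absorber 2 degraded, Upper APL valve failed}; {B pipeline inlet 2 is inoperative}; {Outboard flowmeter 2 trips}; {#1 APL valve 2 is out, B check valve 2 malfunctions, Forward fresh-gas outlet 2 lost, Right pressure regulator 2 offline}.

7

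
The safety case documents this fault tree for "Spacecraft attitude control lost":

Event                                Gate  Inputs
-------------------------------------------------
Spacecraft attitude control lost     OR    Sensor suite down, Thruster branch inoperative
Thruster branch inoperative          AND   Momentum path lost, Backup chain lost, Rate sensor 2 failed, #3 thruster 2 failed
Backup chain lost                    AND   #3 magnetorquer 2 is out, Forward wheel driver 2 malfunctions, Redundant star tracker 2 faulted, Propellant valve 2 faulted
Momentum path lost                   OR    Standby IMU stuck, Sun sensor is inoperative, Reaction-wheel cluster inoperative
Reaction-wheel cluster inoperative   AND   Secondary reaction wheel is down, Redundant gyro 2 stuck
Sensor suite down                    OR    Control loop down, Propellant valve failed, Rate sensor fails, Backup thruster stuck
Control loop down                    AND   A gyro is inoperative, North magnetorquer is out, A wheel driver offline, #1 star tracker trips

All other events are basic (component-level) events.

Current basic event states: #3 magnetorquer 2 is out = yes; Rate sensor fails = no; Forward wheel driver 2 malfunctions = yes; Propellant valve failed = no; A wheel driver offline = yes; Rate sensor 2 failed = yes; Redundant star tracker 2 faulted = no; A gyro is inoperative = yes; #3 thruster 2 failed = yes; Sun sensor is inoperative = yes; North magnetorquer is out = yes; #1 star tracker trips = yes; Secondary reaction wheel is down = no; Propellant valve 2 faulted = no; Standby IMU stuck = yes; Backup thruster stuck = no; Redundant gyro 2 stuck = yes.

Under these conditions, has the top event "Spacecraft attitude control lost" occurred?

Control loop down [AND]: A gyro is inoperative=occurs, North magnetorquer is out=occurs, A wheel driver offline=occurs, #1 star tracker trips=occurs → all inputs occur → occurs.
Sensor suite down [OR]: Control loop down=occurs, Propellant valve failed=not, Rate sensor fails=not, Backup thruster stuck=not → at least one input occurs → occurs.
Reaction-wheel cluster inoperative [AND]: Secondary reaction wheel is down=not, Redundant gyro 2 stuck=occurs → not all inputs occur → does not occur.
Momentum path lost [OR]: Standby IMU stuck=occurs, Sun sensor is inoperative=occurs, Reaction-wheel cluster inoperative=not → at least one input occurs → occurs.
Backup chain lost [AND]: #3 magnetorquer 2 is out=occurs, Forward wheel driver 2 malfunctions=occurs, Redundant star tracker 2 faulted=not, Propellant valve 2 faulted=not → not all inputs occur → does not occur.
Thruster branch inoperative [AND]: Momentum path lost=occurs, Backup chain lost=not, Rate sensor 2 failed=occurs, #3 thruster 2 failed=occurs → not all inputs occur → does not occur.
Spacecraft attitude control lost [OR]: Sensor suite down=occurs, Thruster branch inoperative=not → at least one input occurs → occurs.

Yes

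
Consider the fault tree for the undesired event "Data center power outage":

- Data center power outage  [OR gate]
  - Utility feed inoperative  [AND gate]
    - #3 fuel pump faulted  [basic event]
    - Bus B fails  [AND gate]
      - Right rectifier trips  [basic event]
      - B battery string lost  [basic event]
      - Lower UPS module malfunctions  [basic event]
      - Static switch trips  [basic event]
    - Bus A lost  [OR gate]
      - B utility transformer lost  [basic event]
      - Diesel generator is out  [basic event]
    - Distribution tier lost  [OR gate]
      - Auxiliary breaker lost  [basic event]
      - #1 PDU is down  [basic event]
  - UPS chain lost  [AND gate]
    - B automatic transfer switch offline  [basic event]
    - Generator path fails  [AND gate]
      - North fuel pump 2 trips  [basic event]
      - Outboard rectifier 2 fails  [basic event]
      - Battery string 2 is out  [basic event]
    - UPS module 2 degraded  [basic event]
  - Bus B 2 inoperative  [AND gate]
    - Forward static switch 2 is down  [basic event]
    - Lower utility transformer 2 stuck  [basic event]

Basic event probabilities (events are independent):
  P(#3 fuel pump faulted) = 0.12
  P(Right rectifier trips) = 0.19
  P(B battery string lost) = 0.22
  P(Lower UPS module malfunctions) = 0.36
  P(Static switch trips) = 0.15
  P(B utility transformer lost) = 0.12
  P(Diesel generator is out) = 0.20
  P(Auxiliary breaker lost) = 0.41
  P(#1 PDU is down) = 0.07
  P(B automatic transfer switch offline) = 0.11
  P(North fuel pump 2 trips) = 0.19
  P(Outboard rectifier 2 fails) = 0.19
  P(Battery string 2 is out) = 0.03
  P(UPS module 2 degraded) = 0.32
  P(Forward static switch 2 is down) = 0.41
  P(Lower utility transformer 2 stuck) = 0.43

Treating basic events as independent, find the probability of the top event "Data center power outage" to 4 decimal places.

0.1764

P(Bus B fails) [AND] = 0.19 × 0.22 × 0.36 × 0.15 = 0.002257
P(Bus A lost) [OR] = 1 − (1−0.12) × (1−0.20) = 0.296000
P(Distribution tier lost) [OR] = 1 − (1−0.41) × (1−0.07) = 0.451300
P(Utility feed inoperative) [AND] = 0.12 × 0.002257 × 0.296000 × 0.451300 = 0.000036
P(Generator path fails) [AND] = 0.19 × 0.19 × 0.03 = 0.001083
P(UPS chain lost) [AND] = 0.11 × 0.001083 × 0.32 = 0.000038
P(Bus B 2 inoperative) [AND] = 0.41 × 0.43 = 0.176300
P(Data center power outage) [OR] = 1 − (1−0.000036) × (1−0.000038) × (1−0.176300) = 0.176361
Rounded to 4 decimal places: P(Data center power outage) ≈ 0.1764.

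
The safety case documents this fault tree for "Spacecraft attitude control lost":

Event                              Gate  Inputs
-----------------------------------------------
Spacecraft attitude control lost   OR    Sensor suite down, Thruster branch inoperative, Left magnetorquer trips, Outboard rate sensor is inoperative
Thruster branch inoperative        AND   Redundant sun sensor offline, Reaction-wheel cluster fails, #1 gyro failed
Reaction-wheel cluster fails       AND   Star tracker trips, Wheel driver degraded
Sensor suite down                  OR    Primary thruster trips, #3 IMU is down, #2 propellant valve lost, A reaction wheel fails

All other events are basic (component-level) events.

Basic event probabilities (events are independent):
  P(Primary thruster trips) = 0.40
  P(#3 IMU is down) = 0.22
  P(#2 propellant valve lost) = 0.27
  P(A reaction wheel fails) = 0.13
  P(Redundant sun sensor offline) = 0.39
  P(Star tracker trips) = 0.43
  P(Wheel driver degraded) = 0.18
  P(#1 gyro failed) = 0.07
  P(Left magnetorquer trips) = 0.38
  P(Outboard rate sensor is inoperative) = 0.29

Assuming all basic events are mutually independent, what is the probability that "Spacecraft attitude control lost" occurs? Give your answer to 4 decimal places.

P(Sensor suite down) [OR] = 1 − (1−0.40) × (1−0.22) × (1−0.27) × (1−0.13) = 0.702773
P(Reaction-wheel cluster fails) [AND] = 0.43 × 0.18 = 0.077400
P(Thruster branch inoperative) [AND] = 0.39 × 0.077400 × 0.07 = 0.002113
P(Spacecraft attitude control lost) [OR] = 1 − (1−0.702773) × (1−0.002113) × (1−0.38) × (1−0.29) = 0.869437
Rounded to 4 decimal places: P(Spacecraft attitude control lost) ≈ 0.8694.

0.8694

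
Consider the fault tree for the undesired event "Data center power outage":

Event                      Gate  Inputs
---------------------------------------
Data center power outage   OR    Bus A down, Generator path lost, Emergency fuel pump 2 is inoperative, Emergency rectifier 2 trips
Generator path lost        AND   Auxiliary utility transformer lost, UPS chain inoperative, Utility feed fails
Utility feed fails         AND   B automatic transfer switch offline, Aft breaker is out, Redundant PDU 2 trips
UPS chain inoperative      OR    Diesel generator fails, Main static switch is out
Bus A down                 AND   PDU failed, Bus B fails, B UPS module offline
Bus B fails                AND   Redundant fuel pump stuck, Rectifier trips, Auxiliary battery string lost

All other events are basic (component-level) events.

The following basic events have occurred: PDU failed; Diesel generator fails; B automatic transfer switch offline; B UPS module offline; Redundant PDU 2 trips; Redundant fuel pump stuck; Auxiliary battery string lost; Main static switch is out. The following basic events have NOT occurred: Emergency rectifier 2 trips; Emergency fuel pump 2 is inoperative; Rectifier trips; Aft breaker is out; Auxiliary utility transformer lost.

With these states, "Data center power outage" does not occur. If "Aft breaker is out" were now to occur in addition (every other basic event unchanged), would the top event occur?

Counterfactual: set "Aft breaker is out" to occurred.
Bus B fails [AND]: Redundant fuel pump stuck=occurs, Rectifier trips=not, Auxiliary battery string lost=occurs → not all inputs occur → does not occur.
Bus A down [AND]: PDU failed=occurs, Bus B fails=not, B UPS module offline=occurs → not all inputs occur → does not occur.
UPS chain inoperative [OR]: Diesel generator fails=occurs, Main static switch is out=occurs → at least one input occurs → occurs.
Utility feed fails [AND]: B automatic transfer switch offline=occurs, Aft breaker is out=occurs, Redundant PDU 2 trips=occurs → all inputs occur → occurs.
Generator path lost [AND]: Auxiliary utility transformer lost=not, UPS chain inoperative=occurs, Utility feed fails=occurs → not all inputs occur → does not occur.
Data center power outage [OR]: Bus A down=not, Generator path lost=not, Emergency fuel pump 2 is inoperative=not, Emergency rectifier 2 trips=not → no input occurs → does not occur.

No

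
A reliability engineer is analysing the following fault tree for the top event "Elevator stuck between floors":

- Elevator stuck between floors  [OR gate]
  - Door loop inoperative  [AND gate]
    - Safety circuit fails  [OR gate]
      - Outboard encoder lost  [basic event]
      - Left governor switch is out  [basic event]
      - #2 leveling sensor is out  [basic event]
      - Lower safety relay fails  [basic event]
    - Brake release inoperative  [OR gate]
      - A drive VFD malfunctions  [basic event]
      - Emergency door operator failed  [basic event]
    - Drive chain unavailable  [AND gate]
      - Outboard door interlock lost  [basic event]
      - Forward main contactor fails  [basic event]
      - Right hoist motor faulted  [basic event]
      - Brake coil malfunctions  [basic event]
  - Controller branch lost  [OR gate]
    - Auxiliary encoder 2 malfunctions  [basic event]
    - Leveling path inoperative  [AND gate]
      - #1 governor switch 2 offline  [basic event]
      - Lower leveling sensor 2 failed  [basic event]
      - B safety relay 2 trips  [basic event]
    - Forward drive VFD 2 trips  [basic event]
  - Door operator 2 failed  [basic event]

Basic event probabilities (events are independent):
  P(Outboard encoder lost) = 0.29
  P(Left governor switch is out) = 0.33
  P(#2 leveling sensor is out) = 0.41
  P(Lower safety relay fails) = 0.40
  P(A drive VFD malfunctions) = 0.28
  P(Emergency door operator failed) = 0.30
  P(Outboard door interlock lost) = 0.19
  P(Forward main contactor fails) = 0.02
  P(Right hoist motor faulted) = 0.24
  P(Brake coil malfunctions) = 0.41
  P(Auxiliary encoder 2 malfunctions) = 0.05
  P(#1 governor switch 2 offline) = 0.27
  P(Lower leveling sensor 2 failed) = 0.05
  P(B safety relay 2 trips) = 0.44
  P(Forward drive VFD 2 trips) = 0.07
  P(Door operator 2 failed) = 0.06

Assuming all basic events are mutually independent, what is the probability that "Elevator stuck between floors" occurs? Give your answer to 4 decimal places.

P(Safety circuit fails) [OR] = 1 − (1−0.29) × (1−0.33) × (1−0.41) × (1−0.40) = 0.831602
P(Brake release inoperative) [OR] = 1 − (1−0.28) × (1−0.30) = 0.496000
P(Drive chain unavailable) [AND] = 0.19 × 0.02 × 0.24 × 0.41 = 0.000374
P(Door loop inoperative) [AND] = 0.831602 × 0.496000 × 0.000374 = 0.000154
P(Leveling path inoperative) [AND] = 0.27 × 0.05 × 0.44 = 0.005940
P(Controller branch lost) [OR] = 1 − (1−0.05) × (1−0.005940) × (1−0.07) = 0.121748
P(Elevator stuck between floors) [OR] = 1 − (1−0.000154) × (1−0.121748) × (1−0.06) = 0.174570
Rounded to 4 decimal places: P(Elevator stuck between floors) ≈ 0.1746.

0.1746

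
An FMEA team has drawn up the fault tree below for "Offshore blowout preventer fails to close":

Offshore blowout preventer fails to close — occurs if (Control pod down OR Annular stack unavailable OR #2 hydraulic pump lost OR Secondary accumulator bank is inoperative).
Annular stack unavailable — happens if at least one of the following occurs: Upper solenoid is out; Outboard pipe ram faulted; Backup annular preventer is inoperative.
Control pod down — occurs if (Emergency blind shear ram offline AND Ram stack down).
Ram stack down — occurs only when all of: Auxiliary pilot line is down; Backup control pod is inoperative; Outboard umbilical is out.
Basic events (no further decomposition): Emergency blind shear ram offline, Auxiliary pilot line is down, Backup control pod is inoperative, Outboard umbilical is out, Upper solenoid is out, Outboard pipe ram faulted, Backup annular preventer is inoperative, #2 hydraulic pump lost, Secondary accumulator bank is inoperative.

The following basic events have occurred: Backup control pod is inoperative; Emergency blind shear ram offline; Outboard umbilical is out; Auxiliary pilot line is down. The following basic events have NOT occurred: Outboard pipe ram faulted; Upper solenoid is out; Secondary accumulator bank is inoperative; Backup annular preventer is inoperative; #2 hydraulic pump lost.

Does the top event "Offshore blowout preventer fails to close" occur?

Ram stack down [AND]: Auxiliary pilot line is down=occurs, Backup control pod is inoperative=occurs, Outboard umbilical is out=occurs → all inputs occur → occurs.
Control pod down [AND]: Emergency blind shear ram offline=occurs, Ram stack down=occurs → all inputs occur → occurs.
Annular stack unavailable [OR]: Upper solenoid is out=not, Outboard pipe ram faulted=not, Backup annular preventer is inoperative=not → no input occurs → does not occur.
Offshore blowout preventer fails to close [OR]: Control pod down=occurs, Annular stack unavailable=not, #2 hydraulic pump lost=not, Secondary accumulator bank is inoperative=not → at least one input occurs → occurs.

Yes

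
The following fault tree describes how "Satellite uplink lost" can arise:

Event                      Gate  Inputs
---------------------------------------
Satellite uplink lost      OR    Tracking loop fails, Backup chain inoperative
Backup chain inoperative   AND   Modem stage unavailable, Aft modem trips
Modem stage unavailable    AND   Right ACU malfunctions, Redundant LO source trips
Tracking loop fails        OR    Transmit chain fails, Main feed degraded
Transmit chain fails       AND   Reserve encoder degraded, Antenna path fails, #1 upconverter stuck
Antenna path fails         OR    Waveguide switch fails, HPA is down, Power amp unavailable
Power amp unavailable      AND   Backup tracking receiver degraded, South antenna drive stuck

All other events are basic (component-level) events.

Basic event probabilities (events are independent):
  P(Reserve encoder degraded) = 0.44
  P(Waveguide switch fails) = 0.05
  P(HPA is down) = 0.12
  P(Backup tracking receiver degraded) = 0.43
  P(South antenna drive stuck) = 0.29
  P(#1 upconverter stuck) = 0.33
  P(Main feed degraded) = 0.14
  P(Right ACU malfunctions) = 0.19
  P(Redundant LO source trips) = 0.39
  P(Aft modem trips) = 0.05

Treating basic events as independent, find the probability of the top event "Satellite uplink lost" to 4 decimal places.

0.1766

P(Power amp unavailable) [AND] = 0.43 × 0.29 = 0.124700
P(Antenna path fails) [OR] = 1 − (1−0.05) × (1−0.12) × (1−0.124700) = 0.268249
P(Transmit chain fails) [AND] = 0.44 × 0.268249 × 0.33 = 0.038950
P(Tracking loop fails) [OR] = 1 − (1−0.038950) × (1−0.14) = 0.173497
P(Modem stage unavailable) [AND] = 0.19 × 0.39 = 0.074100
P(Backup chain inoperative) [AND] = 0.074100 × 0.05 = 0.003705
P(Satellite uplink lost) [OR] = 1 − (1−0.173497) × (1−0.003705) = 0.176559
Rounded to 4 decimal places: P(Satellite uplink lost) ≈ 0.1766.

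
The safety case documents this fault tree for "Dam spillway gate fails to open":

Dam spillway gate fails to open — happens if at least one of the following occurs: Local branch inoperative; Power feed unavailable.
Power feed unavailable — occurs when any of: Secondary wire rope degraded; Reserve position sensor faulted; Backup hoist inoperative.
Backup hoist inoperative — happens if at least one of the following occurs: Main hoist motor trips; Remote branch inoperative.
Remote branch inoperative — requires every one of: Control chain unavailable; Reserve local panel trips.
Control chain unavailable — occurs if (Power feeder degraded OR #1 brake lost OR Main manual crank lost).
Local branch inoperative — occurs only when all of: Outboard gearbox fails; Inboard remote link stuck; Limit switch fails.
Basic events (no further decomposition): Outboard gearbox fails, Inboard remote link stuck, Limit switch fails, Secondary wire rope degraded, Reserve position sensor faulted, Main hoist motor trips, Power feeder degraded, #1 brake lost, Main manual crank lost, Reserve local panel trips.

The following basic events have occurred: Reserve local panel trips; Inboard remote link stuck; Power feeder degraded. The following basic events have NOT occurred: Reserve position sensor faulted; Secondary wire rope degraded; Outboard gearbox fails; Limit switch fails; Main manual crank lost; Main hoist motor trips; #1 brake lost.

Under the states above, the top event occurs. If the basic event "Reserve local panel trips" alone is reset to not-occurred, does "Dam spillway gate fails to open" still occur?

No

Counterfactual: set "Reserve local panel trips" to not occurred.
Local branch inoperative [AND]: Outboard gearbox fails=not, Inboard remote link stuck=occurs, Limit switch fails=not → not all inputs occur → does not occur.
Control chain unavailable [OR]: Power feeder degraded=occurs, #1 brake lost=not, Main manual crank lost=not → at least one input occurs → occurs.
Remote branch inoperative [AND]: Control chain unavailable=occurs, Reserve local panel trips=not → not all inputs occur → does not occur.
Backup hoist inoperative [OR]: Main hoist motor trips=not, Remote branch inoperative=not → no input occurs → does not occur.
Power feed unavailable [OR]: Secondary wire rope degraded=not, Reserve position sensor faulted=not, Backup hoist inoperative=not → no input occurs → does not occur.
Dam spillway gate fails to open [OR]: Local branch inoperative=not, Power feed unavailable=not → no input occurs → does not occur.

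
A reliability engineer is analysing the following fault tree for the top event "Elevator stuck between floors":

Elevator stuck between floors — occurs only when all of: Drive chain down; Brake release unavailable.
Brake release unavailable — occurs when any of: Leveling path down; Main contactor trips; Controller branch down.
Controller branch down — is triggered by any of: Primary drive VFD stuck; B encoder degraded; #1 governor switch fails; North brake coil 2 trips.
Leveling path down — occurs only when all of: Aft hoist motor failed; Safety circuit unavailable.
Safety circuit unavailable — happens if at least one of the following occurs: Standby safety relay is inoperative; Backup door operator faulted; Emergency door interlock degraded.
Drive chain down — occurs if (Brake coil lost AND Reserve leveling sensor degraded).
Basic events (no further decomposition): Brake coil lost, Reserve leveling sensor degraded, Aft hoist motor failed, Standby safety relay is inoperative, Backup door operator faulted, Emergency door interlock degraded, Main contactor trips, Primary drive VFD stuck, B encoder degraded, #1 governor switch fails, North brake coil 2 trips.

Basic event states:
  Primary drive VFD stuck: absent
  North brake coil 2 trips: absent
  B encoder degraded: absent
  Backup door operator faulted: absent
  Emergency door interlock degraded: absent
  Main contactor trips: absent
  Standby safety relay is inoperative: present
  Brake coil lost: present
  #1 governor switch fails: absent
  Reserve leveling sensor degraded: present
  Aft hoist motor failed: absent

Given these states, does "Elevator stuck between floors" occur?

No

Drive chain down [AND]: Brake coil lost=occurs, Reserve leveling sensor degraded=occurs → all inputs occur → occurs.
Safety circuit unavailable [OR]: Standby safety relay is inoperative=occurs, Backup door operator faulted=not, Emergency door interlock degraded=not → at least one input occurs → occurs.
Leveling path down [AND]: Aft hoist motor failed=not, Safety circuit unavailable=occurs → not all inputs occur → does not occur.
Controller branch down [OR]: Primary drive VFD stuck=not, B encoder degraded=not, #1 governor switch fails=not, North brake coil 2 trips=not → no input occurs → does not occur.
Brake release unavailable [OR]: Leveling path down=not, Main contactor trips=not, Controller branch down=not → no input occurs → does not occur.
Elevator stuck between floors [AND]: Drive chain down=occurs, Brake release unavailable=not → not all inputs occur → does not occur.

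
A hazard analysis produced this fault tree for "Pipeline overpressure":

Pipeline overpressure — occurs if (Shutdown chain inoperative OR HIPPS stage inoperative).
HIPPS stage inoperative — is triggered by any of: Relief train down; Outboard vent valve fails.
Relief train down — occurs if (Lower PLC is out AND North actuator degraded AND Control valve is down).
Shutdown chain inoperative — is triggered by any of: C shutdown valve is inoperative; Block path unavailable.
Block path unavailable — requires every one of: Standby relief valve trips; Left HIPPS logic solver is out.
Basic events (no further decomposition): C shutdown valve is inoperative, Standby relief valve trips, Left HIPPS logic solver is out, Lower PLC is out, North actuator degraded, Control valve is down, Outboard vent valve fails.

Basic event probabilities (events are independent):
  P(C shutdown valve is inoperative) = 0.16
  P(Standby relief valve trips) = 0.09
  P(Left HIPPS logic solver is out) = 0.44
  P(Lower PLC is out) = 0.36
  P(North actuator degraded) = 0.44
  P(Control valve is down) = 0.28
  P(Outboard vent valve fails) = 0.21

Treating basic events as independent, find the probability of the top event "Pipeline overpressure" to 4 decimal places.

P(Block path unavailable) [AND] = 0.09 × 0.44 = 0.039600
P(Shutdown chain inoperative) [OR] = 1 − (1−0.16) × (1−0.039600) = 0.193264
P(Relief train down) [AND] = 0.36 × 0.44 × 0.28 = 0.044352
P(HIPPS stage inoperative) [OR] = 1 − (1−0.044352) × (1−0.21) = 0.245038
P(Pipeline overpressure) [OR] = 1 − (1−0.193264) × (1−0.245038) = 0.390945
Rounded to 4 decimal places: P(Pipeline overpressure) ≈ 0.3909.

0.3909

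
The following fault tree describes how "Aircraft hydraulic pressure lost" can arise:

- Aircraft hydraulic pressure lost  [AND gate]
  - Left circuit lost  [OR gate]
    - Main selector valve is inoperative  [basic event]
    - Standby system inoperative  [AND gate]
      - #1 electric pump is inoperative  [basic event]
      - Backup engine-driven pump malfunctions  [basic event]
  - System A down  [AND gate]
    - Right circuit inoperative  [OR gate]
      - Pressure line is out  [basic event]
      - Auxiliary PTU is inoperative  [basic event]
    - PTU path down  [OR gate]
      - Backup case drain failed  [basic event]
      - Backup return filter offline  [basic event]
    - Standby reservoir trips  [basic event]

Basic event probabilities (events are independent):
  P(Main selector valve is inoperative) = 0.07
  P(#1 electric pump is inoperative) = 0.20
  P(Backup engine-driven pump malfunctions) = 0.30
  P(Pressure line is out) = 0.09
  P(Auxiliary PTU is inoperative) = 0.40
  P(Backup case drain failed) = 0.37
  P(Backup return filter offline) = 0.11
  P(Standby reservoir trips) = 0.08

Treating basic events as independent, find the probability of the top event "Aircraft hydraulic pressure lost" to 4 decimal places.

P(Standby system inoperative) [AND] = 0.20 × 0.30 = 0.060000
P(Left circuit lost) [OR] = 1 − (1−0.07) × (1−0.060000) = 0.125800
P(Right circuit inoperative) [OR] = 1 − (1−0.09) × (1−0.40) = 0.454000
P(PTU path down) [OR] = 1 − (1−0.37) × (1−0.11) = 0.439300
P(System A down) [AND] = 0.454000 × 0.439300 × 0.08 = 0.015955
P(Aircraft hydraulic pressure lost) [AND] = 0.125800 × 0.015955 = 0.002007
Rounded to 4 decimal places: P(Aircraft hydraulic pressure lost) ≈ 0.0020.

0.0020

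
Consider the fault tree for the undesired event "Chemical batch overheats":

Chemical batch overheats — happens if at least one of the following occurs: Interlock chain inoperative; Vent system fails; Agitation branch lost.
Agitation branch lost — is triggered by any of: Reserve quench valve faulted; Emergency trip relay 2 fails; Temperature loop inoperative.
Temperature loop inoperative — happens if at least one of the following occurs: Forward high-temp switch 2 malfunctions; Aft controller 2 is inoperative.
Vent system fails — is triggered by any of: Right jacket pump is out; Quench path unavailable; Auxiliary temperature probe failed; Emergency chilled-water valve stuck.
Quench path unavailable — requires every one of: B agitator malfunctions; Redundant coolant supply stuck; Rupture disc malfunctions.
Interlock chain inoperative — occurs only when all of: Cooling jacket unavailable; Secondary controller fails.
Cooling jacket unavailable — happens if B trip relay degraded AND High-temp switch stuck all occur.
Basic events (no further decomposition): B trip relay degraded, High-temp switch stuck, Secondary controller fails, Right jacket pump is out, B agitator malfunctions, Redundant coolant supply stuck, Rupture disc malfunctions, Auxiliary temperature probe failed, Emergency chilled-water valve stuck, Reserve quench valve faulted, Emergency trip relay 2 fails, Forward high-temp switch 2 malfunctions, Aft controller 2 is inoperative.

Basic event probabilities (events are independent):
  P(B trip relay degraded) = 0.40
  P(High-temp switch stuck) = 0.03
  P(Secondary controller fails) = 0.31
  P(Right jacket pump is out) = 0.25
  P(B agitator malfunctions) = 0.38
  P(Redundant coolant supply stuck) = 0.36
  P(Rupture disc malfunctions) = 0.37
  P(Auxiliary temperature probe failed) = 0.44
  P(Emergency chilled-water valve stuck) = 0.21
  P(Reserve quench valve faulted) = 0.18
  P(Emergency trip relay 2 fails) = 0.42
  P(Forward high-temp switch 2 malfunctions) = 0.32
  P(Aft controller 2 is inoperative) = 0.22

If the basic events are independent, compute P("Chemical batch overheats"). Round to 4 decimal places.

P(Cooling jacket unavailable) [AND] = 0.40 × 0.03 = 0.012000
P(Interlock chain inoperative) [AND] = 0.012000 × 0.31 = 0.003720
P(Quench path unavailable) [AND] = 0.38 × 0.36 × 0.37 = 0.050616
P(Vent system fails) [OR] = 1 − (1−0.25) × (1−0.050616) × (1−0.44) × (1−0.21) = 0.684994
P(Temperature loop inoperative) [OR] = 1 − (1−0.32) × (1−0.22) = 0.469600
P(Agitation branch lost) [OR] = 1 − (1−0.18) × (1−0.42) × (1−0.469600) = 0.747742
P(Chemical batch overheats) [OR] = 1 − (1−0.003720) × (1−0.684994) × (1−0.747742) = 0.920833
Rounded to 4 decimal places: P(Chemical batch overheats) ≈ 0.9208.

0.9208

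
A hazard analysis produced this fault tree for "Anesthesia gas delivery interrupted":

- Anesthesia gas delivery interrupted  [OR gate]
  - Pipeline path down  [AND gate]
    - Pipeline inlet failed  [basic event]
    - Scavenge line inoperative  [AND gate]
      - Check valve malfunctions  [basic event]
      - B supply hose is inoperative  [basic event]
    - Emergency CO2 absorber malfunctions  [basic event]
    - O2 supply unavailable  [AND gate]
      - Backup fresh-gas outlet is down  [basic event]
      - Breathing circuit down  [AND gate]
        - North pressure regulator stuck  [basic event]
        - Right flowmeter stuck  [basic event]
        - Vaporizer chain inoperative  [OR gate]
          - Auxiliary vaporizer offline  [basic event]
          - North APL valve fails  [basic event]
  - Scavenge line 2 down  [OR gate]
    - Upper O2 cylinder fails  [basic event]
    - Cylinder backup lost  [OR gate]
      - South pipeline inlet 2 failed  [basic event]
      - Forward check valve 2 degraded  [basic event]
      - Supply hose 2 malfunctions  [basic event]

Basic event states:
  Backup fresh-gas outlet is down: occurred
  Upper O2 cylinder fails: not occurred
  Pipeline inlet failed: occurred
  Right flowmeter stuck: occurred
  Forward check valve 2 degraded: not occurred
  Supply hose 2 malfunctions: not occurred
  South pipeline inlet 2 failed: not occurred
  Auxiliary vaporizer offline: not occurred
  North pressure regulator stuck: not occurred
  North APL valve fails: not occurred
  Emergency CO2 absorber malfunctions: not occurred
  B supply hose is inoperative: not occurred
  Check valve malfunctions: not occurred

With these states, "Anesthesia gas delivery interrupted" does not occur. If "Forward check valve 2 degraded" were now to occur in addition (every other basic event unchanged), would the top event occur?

Yes

Counterfactual: set "Forward check valve 2 degraded" to occurred.
Scavenge line inoperative [AND]: Check valve malfunctions=not, B supply hose is inoperative=not → not all inputs occur → does not occur.
Vaporizer chain inoperative [OR]: Auxiliary vaporizer offline=not, North APL valve fails=not → no input occurs → does not occur.
Breathing circuit down [AND]: North pressure regulator stuck=not, Right flowmeter stuck=occurs, Vaporizer chain inoperative=not → not all inputs occur → does not occur.
O2 supply unavailable [AND]: Backup fresh-gas outlet is down=occurs, Breathing circuit down=not → not all inputs occur → does not occur.
Pipeline path down [AND]: Pipeline inlet failed=occurs, Scavenge line inoperative=not, Emergency CO2 absorber malfunctions=not, O2 supply unavailable=not → not all inputs occur → does not occur.
Cylinder backup lost [OR]: South pipeline inlet 2 failed=not, Forward check valve 2 degraded=occurs, Supply hose 2 malfunctions=not → at least one input occurs → occurs.
Scavenge line 2 down [OR]: Upper O2 cylinder fails=not, Cylinder backup lost=occurs → at least one input occurs → occurs.
Anesthesia gas delivery interrupted [OR]: Pipeline path down=not, Scavenge line 2 down=occurs → at least one input occurs → occurs.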